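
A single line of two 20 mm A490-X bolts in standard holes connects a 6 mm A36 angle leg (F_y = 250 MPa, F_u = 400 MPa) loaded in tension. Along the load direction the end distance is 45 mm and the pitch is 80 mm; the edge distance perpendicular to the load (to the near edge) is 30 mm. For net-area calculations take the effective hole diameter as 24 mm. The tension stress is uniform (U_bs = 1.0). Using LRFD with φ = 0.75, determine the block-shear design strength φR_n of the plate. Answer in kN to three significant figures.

Shear plane L_v = 45 + 1·80 = 125 mm; A_gv = 125 × 6 = 750 mm².
A_nv = (125 − 1.5·24) × 6 = 534 mm².
A_nt = (30 − 0.5·24) × 6 = 108 mm².
0.6 F_u A_nv = 128.2 kN; 0.6 F_y A_gv = 112.5 kN → shear yielding governs the shear term.
R_n = 112.5 + 1.0 × 400 × 108 / 1000 = 155.7 kN.
Design strength φR_n = 0.75 × 155.7 = 117 kN.

117 kN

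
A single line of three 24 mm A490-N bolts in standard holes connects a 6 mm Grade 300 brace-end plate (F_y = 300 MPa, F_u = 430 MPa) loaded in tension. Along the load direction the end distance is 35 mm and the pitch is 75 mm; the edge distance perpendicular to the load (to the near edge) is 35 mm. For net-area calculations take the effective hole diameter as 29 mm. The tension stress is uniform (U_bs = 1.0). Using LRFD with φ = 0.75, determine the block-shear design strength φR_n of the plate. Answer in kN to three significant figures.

Shear plane L_v = 35 + 2·75 = 185 mm; A_gv = 185 × 6 = 1110 mm².
A_nv = (185 − 2.5·29) × 6 = 675 mm².
A_nt = (35 − 0.5·29) × 6 = 123 mm².
0.6 F_u A_nv = 174.2 kN; 0.6 F_y A_gv = 199.8 kN → shear rupture governs the shear term.
R_n = 174.2 + 1.0 × 430 × 123 / 1000 = 227 kN.
Design strength φR_n = 0.75 × 227 = 170 kN.

170 kN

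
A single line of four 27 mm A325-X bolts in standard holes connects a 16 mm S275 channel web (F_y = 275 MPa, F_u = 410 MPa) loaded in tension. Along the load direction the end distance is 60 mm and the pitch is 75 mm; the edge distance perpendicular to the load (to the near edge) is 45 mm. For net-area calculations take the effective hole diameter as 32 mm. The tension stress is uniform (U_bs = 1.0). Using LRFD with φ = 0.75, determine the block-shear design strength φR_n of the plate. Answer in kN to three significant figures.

653 kN

Shear plane L_v = 60 + 3·75 = 285 mm; A_gv = 285 × 16 = 4560 mm².
A_nv = (285 − 3.5·32) × 16 = 2768 mm².
A_nt = (45 − 0.5·32) × 16 = 464 mm².
0.6 F_u A_nv = 680.9 kN; 0.6 F_y A_gv = 752.4 kN → shear rupture governs the shear term.
R_n = 680.9 + 1.0 × 410 × 464 / 1000 = 871.2 kN.
Design strength φR_n = 0.75 × 871.2 = 653 kN.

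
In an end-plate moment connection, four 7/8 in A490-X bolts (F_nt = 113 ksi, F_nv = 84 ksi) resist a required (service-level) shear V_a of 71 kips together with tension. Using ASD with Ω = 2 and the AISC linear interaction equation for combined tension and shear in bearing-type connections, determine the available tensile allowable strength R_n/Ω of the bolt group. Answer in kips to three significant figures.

81.2 kips

A_b = π·0.875²/4 = 0.6013 in²; f_rv = 71 / (4 × 0.6013) = 29.52 ksi.
F'_nt = 1.3 F_nt − (Ω F_nt / F_nv) f_rv = 1.3·113 − (2·113/84)·29.52 = 67.48 ksi, capped at F_nt → F'_nt = 67.48 ksi.
R_n = F'_nt · A_b · n = 67.48 × 0.6013 × 4 = 162.3 kips.
Allowable strength R_n/Ω = 162.3 / 2 = 81.2 kips.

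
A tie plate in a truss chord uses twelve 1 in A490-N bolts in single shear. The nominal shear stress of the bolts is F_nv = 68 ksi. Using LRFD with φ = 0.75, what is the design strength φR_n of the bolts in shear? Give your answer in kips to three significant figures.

A_b = π × 1² / 4 = 0.7854 in².
R_n = F_nv · A_b · n · n_s = 68 × 0.7854 × 12 × 1 = 640.9 kips.
Design strength φR_n = 0.75 × 640.9 = 481 kips.

481 kips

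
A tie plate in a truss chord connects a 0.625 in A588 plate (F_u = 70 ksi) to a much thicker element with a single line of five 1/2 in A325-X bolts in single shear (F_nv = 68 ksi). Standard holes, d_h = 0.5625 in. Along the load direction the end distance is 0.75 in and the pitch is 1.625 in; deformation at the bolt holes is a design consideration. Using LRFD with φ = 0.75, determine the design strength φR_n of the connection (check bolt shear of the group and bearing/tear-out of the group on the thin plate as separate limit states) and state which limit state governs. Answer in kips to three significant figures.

50.1 kips (bolt shear governs)

Bolt shear: A_b = π·0.5²/4 = 0.1963 in²; R_n = 68 × 0.1963 × 5 × 1 = 66.76 kips → 0.75 × 66.76 = 50.1 kips.
Bearing (1.2 l_c t F_u ≤ 2.4 d t F_u): upper limit = 2.4·0.5·0.625·70 = 52.5 kips.
  Edge l_c = 0.75 − 0.5625/2 = 0.4688 → r_n = 24.61 kips; interior l_c = 1.625 − 0.5625 = 1.062 → r_n = 52.5 kips.
  R_n,bearing = 1·24.61 + 4·52.5 = 234.6 kips → 0.75 × 234.6 = 176 kips.
Bolt shear governs: 50.1 kips.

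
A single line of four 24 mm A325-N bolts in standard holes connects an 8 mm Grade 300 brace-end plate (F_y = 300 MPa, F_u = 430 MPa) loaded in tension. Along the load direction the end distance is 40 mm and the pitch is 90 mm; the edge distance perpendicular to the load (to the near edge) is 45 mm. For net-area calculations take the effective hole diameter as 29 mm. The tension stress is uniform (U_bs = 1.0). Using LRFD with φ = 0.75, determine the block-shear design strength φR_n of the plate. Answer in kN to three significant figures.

401 kN

Shear plane L_v = 40 + 3·90 = 310 mm; A_gv = 310 × 8 = 2480 mm².
A_nv = (310 − 3.5·29) × 8 = 1668 mm².
A_nt = (45 − 0.5·29) × 8 = 244 mm².
0.6 F_u A_nv = 430.3 kN; 0.6 F_y A_gv = 446.4 kN → shear rupture governs the shear term.
R_n = 430.3 + 1.0 × 430 × 244 / 1000 = 535.3 kN.
Design strength φR_n = 0.75 × 535.3 = 401 kN.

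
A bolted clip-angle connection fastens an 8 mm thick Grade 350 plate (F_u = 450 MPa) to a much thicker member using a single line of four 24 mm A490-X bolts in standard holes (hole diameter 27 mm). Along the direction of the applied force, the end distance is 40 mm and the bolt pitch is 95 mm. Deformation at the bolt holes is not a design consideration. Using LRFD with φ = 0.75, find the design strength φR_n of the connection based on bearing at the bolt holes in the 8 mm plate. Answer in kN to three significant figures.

691 kN

Per bolt r_n = 1.5 l_c t F_u ≤ 3.0 d t F_u; upper limit = 3.0 × 24 × 8 × 450 / 1000 = 259.2 kN.
Edge bolt: l_c = 40 − 27/2 = 26.5 mm → 1.5 × 26.5 × 8 × 450 / 1000 = 143.1 → r_n = 143.1 kN.
Interior bolts: l_c = 95 − 27 = 68 mm → 1.5 × 68 × 8 × 450 / 1000 = 367.2 → r_n = 259.2 kN.
R_n = 1 × 143.1 + 3 × 259.2 = 920.7 kN.
Design strength φR_n = 0.75 × 920.7 = 691 kN.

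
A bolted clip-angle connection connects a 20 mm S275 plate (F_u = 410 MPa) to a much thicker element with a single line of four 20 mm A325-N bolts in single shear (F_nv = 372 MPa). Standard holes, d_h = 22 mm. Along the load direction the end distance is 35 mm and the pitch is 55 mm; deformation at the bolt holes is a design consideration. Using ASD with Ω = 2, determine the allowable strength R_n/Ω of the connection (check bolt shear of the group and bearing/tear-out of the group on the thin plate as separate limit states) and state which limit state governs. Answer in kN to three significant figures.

Bolt shear: A_b = π·20²/4 = 314.2 mm²; R_n = 372 × 314.2 × 4 × 1 / 1000 = 467.5 kN → 467.5 / 2 = 234 kN.
Bearing (1.2 l_c t F_u ≤ 2.4 d t F_u): upper limit = 2.4·20·20·410 / 1000 = 393.6 kN.
  Edge l_c = 35 − 22/2 = 24 → r_n = 236.2 kN; interior l_c = 55 − 22 = 33 → r_n = 324.7 kN.
  R_n,bearing = 1·236.2 + 3·324.7 = 1210 kN → 1210 / 2 = 605 kN.
Bolt shear governs: 234 kN.

234 kN (bolt shear governs)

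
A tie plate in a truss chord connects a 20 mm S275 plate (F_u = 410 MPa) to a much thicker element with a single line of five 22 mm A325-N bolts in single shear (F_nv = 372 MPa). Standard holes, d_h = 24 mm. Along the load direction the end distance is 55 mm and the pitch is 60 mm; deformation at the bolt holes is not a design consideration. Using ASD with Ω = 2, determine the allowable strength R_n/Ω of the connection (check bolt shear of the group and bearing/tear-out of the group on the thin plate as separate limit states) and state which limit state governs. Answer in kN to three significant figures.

354 kN (bolt shear governs)

Bolt shear: A_b = π·22²/4 = 380.1 mm²; R_n = 372 × 380.1 × 5 × 1 / 1000 = 707 kN → 707 / 2 = 354 kN.
Bearing (1.5 l_c t F_u ≤ 3.0 d t F_u): upper limit = 3.0·22·20·410 / 1000 = 541.2 kN.
  Edge l_c = 55 − 24/2 = 43 → r_n = 528.9 kN; interior l_c = 60 − 24 = 36 → r_n = 442.8 kN.
  R_n,bearing = 1·528.9 + 4·442.8 = 2300 kN → 2300 / 2 = 1150 kN.
Bolt shear governs: 354 kN.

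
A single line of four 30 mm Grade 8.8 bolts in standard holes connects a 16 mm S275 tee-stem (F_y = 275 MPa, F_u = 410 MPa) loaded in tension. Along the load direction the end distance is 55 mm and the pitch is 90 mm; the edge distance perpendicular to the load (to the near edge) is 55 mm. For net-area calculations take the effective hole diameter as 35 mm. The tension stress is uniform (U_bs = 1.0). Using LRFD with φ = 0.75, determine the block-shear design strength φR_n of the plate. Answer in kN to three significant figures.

Shear plane L_v = 55 + 3·90 = 325 mm; A_gv = 325 × 16 = 5200 mm².
A_nv = (325 − 3.5·35) × 16 = 3240 mm².
A_nt = (55 − 0.5·35) × 16 = 600 mm².
0.6 F_u A_nv = 797 kN; 0.6 F_y A_gv = 858 kN → shear rupture governs the shear term.
R_n = 797 + 1.0 × 410 × 600 / 1000 = 1043 kN.
Design strength φR_n = 0.75 × 1043 = 782 kN.

782 kN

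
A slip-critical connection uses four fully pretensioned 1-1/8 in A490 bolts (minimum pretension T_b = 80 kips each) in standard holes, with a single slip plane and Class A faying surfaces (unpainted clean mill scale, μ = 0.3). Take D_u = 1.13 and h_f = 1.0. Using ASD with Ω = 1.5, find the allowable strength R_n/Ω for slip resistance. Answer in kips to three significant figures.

72.3 kips

R_n = μ · D_u · h_f · T_b · n_s · n_b = 0.3 × 1.13 × 1.0 × 80 × 1 × 4 = 108.5 kips.
Allowable strength R_n/Ω = 108.5 / 1.5 = 72.3 kips.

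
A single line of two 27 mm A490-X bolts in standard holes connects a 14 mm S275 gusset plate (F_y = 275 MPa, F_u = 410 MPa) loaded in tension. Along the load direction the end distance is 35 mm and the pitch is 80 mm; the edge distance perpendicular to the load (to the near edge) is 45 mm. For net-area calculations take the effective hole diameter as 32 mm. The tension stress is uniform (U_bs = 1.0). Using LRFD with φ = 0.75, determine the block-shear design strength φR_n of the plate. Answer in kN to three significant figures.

Shear plane L_v = 35 + 1·80 = 115 mm; A_gv = 115 × 14 = 1610 mm².
A_nv = (115 − 1.5·32) × 14 = 938 mm².
A_nt = (45 − 0.5·32) × 14 = 406 mm².
0.6 F_u A_nv = 230.7 kN; 0.6 F_y A_gv = 265.6 kN → shear rupture governs the shear term.
R_n = 230.7 + 1.0 × 410 × 406 / 1000 = 397.2 kN.
Design strength φR_n = 0.75 × 397.2 = 298 kN.

298 kN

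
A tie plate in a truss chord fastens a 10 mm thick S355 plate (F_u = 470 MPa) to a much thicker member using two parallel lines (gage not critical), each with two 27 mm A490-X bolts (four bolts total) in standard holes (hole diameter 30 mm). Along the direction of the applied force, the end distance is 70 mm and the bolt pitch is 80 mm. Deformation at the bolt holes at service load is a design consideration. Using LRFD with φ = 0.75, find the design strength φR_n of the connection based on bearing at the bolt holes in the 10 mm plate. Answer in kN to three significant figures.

880 kN

Per bolt r_n = 1.2 l_c t F_u ≤ 2.4 d t F_u; upper limit = 2.4 × 27 × 10 × 470 / 1000 = 304.6 kN.
Edge bolt: l_c = 70 − 30/2 = 55 mm → 1.2 × 55 × 10 × 470 / 1000 = 310.2 → r_n = 304.6 kN.
Interior bolts: l_c = 80 − 30 = 50 mm → 1.2 × 50 × 10 × 470 / 1000 = 282 → r_n = 282 kN.
R_n = 2 × 304.6 + 2 × 282 = 1173 kN.
Design strength φR_n = 0.75 × 1173 = 880 kN.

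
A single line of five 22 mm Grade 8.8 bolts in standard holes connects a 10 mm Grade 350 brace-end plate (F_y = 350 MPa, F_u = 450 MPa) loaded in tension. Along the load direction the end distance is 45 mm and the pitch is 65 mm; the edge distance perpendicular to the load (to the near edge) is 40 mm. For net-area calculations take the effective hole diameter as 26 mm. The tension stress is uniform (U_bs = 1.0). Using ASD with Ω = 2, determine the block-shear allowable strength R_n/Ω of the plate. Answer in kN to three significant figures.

315 kN

Shear plane L_v = 45 + 4·65 = 305 mm; A_gv = 305 × 10 = 3050 mm².
A_nv = (305 − 4.5·26) × 10 = 1880 mm².
A_nt = (40 − 0.5·26) × 10 = 270 mm².
0.6 F_u A_nv = 507.6 kN; 0.6 F_y A_gv = 640.5 kN → shear rupture governs the shear term.
R_n = 507.6 + 1.0 × 450 × 270 / 1000 = 629.1 kN.
Allowable strength R_n/Ω = 629.1 / 2 = 315 kN.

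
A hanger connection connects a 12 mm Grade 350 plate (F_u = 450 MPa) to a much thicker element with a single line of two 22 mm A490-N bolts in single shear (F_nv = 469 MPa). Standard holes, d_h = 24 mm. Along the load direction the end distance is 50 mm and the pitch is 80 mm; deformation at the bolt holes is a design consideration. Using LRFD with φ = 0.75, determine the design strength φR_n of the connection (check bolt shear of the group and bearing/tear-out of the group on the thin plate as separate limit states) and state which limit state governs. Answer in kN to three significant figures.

Bolt shear: A_b = π·22²/4 = 380.1 mm²; R_n = 469 × 380.1 × 2 × 1 / 1000 = 356.6 kN → 0.75 × 356.6 = 267 kN.
Bearing (1.2 l_c t F_u ≤ 2.4 d t F_u): upper limit = 2.4·22·12·450 / 1000 = 285.1 kN.
  Edge l_c = 50 − 24/2 = 38 → r_n = 246.2 kN; interior l_c = 80 − 24 = 56 → r_n = 285.1 kN.
  R_n,bearing = 1·246.2 + 1·285.1 = 531.4 kN → 0.75 × 531.4 = 399 kN.
Bolt shear governs: 267 kN.

267 kN (bolt shear governs)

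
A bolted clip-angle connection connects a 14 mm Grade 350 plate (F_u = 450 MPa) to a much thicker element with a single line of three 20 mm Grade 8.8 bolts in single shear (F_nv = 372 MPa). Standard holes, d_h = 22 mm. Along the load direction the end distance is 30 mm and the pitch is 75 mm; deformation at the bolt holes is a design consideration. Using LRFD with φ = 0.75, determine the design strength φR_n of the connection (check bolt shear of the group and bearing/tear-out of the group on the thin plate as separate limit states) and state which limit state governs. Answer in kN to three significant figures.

Bolt shear: A_b = π·20²/4 = 314.2 mm²; R_n = 372 × 314.2 × 3 × 1 / 1000 = 350.6 kN → 0.75 × 350.6 = 263 kN.
Bearing (1.2 l_c t F_u ≤ 2.4 d t F_u): upper limit = 2.4·20·14·450 / 1000 = 302.4 kN.
  Edge l_c = 30 − 22/2 = 19 → r_n = 143.6 kN; interior l_c = 75 − 22 = 53 → r_n = 302.4 kN.
  R_n,bearing = 1·143.6 + 2·302.4 = 748.4 kN → 0.75 × 748.4 = 561 kN.
Bolt shear governs: 263 kN.

263 kN (bolt shear governs)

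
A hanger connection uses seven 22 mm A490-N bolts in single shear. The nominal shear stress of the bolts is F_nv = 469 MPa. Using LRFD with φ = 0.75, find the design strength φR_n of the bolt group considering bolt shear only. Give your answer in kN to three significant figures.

936 kN

A_b = π × 22² / 4 = 380.1 mm².
R_n = F_nv · A_b · n · n_s = 469 × 380.1 × 7 × 1 / 1000 = 1248 kN.
Design strength φR_n = 0.75 × 1248 = 936 kN.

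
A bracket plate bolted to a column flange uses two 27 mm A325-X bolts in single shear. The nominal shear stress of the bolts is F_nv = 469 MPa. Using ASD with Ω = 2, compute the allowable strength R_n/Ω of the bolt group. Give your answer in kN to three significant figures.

A_b = π × 27² / 4 = 572.6 mm².
R_n = F_nv · A_b · n · n_s = 469 × 572.6 × 2 × 1 / 1000 = 537.1 kN.
Allowable strength R_n/Ω = 537.1 / 2 = 269 kN.

269 kN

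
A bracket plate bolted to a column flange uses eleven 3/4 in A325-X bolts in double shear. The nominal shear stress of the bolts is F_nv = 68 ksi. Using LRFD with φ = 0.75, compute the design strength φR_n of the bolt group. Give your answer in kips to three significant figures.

A_b = π × 0.75² / 4 = 0.4418 in².
R_n = F_nv · A_b · n · n_s = 68 × 0.4418 × 11 × 2 = 660.9 kips.
Design strength φR_n = 0.75 × 660.9 = 496 kips.

496 kips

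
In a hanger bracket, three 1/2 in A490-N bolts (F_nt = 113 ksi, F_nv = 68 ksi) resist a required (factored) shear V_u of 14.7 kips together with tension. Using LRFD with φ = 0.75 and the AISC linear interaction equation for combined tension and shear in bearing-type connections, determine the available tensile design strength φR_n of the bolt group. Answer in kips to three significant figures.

A_b = π·0.5²/4 = 0.1963 in²; f_rv = 14.7 / (3 × 0.1963) = 24.96 ksi.
F'_nt = 1.3 F_nt − (F_nt / φF_nv) f_rv = 1.3·113 − (113/(0.75·68))·24.96 = 91.61 ksi, capped at F_nt → F'_nt = 91.61 ksi.
R_n = F'_nt · A_b · n = 91.61 × 0.1963 × 3 = 53.96 kips.
Design strength φR_n = 0.75 × 53.96 = 40.5 kips.

40.5 kips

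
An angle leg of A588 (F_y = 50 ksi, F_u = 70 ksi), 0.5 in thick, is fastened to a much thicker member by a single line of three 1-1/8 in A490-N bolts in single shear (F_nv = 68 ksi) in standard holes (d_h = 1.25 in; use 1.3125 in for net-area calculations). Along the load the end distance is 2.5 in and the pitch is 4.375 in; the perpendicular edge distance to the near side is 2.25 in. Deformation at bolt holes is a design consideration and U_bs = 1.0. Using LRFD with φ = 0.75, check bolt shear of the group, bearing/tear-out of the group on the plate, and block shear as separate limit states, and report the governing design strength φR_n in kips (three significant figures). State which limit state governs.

Bolt shear: A_b = π·1.125²/4 = 0.994 in²; R_n = 68 × 0.994 × 3 × 1 = 202.8 kips → 0.75 × 202.8 = 152 kips.
Bearing: edge l_c = 1.875, r_n = 78.75 kips; interior l_c = 3.125, r_n = 94.5 kips; R_n = 78.75 + 2·94.5 = 267.8 kips → 201 kips.
Block shear: A_gv = 5.625, A_nv = 3.984, A_nt = 0.7969 in²; R_n = min(0.6F_uA_nv, 0.6F_yA_gv) + U_bs·F_u·A_nt = 223.1 kips → 167 kips.
Bolt shear governs: 152 kips.

152 kips (bolt shear governs)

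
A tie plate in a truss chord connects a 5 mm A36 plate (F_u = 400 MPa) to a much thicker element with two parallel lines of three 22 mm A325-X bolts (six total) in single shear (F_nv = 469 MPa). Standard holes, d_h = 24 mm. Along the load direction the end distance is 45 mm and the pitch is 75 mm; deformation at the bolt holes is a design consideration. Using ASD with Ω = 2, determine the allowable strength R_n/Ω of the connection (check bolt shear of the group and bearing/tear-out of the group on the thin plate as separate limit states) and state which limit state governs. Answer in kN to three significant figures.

Bolt shear: A_b = π·22²/4 = 380.1 mm²; R_n = 469 × 380.1 × 6 × 1 / 1000 = 1070 kN → 1070 / 2 = 535 kN.
Bearing (1.2 l_c t F_u ≤ 2.4 d t F_u): upper limit = 2.4·22·5·400 / 1000 = 105.6 kN.
  Edge l_c = 45 − 24/2 = 33 → r_n = 79.2 kN; interior l_c = 75 − 24 = 51 → r_n = 105.6 kN.
  R_n,bearing = 2·79.2 + 4·105.6 = 580.8 kN → 580.8 / 2 = 290 kN.
Bearing governs: 290 kN.

290 kN (bearing governs)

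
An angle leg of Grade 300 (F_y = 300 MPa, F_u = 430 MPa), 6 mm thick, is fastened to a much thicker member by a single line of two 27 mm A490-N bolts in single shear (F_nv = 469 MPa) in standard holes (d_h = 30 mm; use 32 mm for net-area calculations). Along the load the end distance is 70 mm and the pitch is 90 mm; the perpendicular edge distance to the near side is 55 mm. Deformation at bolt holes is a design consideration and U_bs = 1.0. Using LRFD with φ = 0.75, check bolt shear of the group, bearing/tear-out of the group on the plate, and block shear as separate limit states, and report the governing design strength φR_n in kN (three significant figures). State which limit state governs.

205 kN (block shear governs)

Bolt shear: A_b = π·27²/4 = 572.6 mm²; R_n = 469 × 572.6 × 2 × 1 / 1000 = 537.1 kN → 0.75 × 537.1 = 403 kN.
Bearing: edge l_c = 55, r_n = 167.2 kN; interior l_c = 60, r_n = 167.2 kN; R_n = 167.2 + 1·167.2 = 334.4 kN → 251 kN.
Block shear: A_gv = 960, A_nv = 672, A_nt = 234 mm²; R_n = min(0.6F_uA_nv, 0.6F_yA_gv) + U_bs·F_u·A_nt = 273.4 kN → 205 kN.
Block shear governs: 205 kN.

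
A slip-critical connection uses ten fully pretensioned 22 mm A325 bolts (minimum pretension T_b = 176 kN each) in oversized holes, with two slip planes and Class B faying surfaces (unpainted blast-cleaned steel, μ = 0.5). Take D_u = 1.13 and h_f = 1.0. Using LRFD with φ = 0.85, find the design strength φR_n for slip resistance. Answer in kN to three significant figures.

1690 kN

R_n = μ · D_u · h_f · T_b · n_s · n_b = 0.5 × 1.13 × 1.0 × 176 × 2 × 10 = 1989 kN.
Design strength φR_n = 0.85 × 1989 = 1690 kN.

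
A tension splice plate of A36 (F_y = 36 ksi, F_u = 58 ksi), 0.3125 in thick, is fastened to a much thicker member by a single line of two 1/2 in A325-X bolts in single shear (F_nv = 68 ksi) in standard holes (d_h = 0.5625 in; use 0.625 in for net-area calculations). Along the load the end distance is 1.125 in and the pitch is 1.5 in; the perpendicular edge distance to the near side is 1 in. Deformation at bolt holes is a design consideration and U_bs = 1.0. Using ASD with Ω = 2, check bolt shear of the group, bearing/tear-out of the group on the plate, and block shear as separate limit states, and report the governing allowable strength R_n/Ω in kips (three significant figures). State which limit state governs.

Bolt shear: A_b = π·0.5²/4 = 0.1963 in²; R_n = 68 × 0.1963 × 2 × 1 = 26.7 kips → 26.7 / 2 = 13.4 kips.
Bearing: edge l_c = 0.8438, r_n = 18.35 kips; interior l_c = 0.9375, r_n = 20.39 kips; R_n = 18.35 + 1·20.39 = 38.74 kips → 19.4 kips.
Block shear: A_gv = 0.8203, A_nv = 0.5273, A_nt = 0.2148 in²; R_n = min(0.6F_uA_nv, 0.6F_yA_gv) + U_bs·F_u·A_nt = 30.18 kips → 15.1 kips.
Bolt shear governs: 13.4 kips.

13.4 kips (bolt shear governs)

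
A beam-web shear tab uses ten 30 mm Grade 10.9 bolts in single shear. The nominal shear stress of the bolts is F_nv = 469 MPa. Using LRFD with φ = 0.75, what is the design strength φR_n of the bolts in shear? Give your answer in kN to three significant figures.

A_b = π × 30² / 4 = 706.9 mm².
R_n = F_nv · A_b · n · n_s = 469 × 706.9 × 10 × 1 / 1000 = 3315 kN.
Design strength φR_n = 0.75 × 3315 = 2490 kN.

2490 kN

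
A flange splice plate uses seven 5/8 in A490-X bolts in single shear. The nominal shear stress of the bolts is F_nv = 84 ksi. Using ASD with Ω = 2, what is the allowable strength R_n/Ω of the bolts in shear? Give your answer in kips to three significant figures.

A_b = π × 0.625² / 4 = 0.3068 in².
R_n = F_nv · A_b · n · n_s = 84 × 0.3068 × 7 × 1 = 180.4 kips.
Allowable strength R_n/Ω = 180.4 / 2 = 90.2 kips.

90.2 kips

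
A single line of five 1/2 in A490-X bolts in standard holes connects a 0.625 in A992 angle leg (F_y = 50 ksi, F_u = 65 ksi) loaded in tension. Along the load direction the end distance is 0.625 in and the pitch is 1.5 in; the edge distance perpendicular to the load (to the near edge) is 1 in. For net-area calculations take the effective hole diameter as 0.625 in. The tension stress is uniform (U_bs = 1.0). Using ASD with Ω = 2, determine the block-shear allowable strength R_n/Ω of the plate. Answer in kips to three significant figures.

60.4 kips

Shear plane L_v = 0.625 + 4·1.5 = 6.625 in; A_gv = 6.625 × 0.625 = 4.141 in².
A_nv = (6.625 − 4.5·0.625) × 0.625 = 2.383 in².
A_nt = (1 − 0.5·0.625) × 0.625 = 0.4297 in².
0.6 F_u A_nv = 92.93 kips; 0.6 F_y A_gv = 124.2 kips → shear rupture governs the shear term.
R_n = 92.93 + 1.0 × 65 × 0.4297 = 120.9 kips.
Allowable strength R_n/Ω = 120.9 / 2 = 60.4 kips.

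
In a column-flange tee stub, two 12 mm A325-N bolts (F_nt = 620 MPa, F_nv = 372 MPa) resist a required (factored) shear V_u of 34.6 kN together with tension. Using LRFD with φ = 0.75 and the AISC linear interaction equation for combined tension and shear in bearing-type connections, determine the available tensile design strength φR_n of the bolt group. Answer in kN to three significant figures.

A_b = π·12²/4 = 113.1 mm²; f_rv = 34.6 × 1000 / (2 × 113.1) = 153 MPa.
F'_nt = 1.3 F_nt − (F_nt / φF_nv) f_rv = 1.3·620 − (620/(0.75·372))·153 = 466.1 MPa, capped at F_nt → F'_nt = 466.1 MPa.
R_n = F'_nt · A_b · n = 466.1 × 113.1 × 2 / 1000 = 105.4 kN.
Design strength φR_n = 0.75 × 105.4 = 79.1 kN.

79.1 kN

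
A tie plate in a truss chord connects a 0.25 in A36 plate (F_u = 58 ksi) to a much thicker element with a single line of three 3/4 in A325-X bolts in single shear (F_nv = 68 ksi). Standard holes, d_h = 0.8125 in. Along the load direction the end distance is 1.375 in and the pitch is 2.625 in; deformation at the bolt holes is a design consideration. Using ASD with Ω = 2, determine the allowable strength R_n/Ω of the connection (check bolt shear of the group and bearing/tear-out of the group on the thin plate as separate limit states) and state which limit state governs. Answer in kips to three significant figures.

34.5 kips (bearing governs)

Bolt shear: A_b = π·0.75²/4 = 0.4418 in²; R_n = 68 × 0.4418 × 3 × 1 = 90.12 kips → 90.12 / 2 = 45.1 kips.
Bearing (1.2 l_c t F_u ≤ 2.4 d t F_u): upper limit = 2.4·0.75·0.25·58 = 26.1 kips.
  Edge l_c = 1.375 − 0.8125/2 = 0.9688 → r_n = 16.86 kips; interior l_c = 2.625 − 0.8125 = 1.812 → r_n = 26.1 kips.
  R_n,bearing = 1·16.86 + 2·26.1 = 69.06 kips → 69.06 / 2 = 34.5 kips.
Bearing governs: 34.5 kips.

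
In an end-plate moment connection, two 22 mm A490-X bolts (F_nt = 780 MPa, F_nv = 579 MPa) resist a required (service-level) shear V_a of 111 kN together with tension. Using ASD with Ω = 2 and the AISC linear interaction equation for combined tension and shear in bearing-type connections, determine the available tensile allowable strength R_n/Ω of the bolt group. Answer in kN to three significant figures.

236 kN

A_b = π·22²/4 = 380.1 mm²; f_rv = 111 × 1000 / (2 × 380.1) = 146 MPa.
F'_nt = 1.3 F_nt − (Ω F_nt / F_nv) f_rv = 1.3·780 − (2·780/579)·146 = 620.6 MPa, capped at F_nt → F'_nt = 620.6 MPa.
R_n = F'_nt · A_b · n = 620.6 × 380.1 × 2 / 1000 = 471.8 kN.
Allowable strength R_n/Ω = 471.8 / 2 = 236 kN.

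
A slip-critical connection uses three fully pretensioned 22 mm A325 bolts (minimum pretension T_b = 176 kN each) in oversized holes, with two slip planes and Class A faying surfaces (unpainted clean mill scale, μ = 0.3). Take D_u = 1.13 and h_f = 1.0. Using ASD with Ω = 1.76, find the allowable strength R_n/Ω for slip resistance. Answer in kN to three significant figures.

R_n = μ · D_u · h_f · T_b · n_s · n_b = 0.3 × 1.13 × 1.0 × 176 × 2 × 3 = 358 kN.
Allowable strength R_n/Ω = 358 / 1.76 = 203 kN.

203 kN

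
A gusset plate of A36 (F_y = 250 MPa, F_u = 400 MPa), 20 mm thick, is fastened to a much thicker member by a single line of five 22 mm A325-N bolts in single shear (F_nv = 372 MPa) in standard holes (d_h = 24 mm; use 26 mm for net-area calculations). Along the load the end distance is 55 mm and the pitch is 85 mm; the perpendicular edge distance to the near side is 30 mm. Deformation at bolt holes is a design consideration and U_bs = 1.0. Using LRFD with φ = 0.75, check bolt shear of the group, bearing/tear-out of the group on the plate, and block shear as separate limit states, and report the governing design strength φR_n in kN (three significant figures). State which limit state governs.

Bolt shear: A_b = π·22²/4 = 380.1 mm²; R_n = 372 × 380.1 × 5 × 1 / 1000 = 707 kN → 0.75 × 707 = 530 kN.
Bearing: edge l_c = 43, r_n = 412.8 kN; interior l_c = 61, r_n = 422.4 kN; R_n = 412.8 + 4·422.4 = 2102 kN → 1580 kN.
Block shear: A_gv = 7900, A_nv = 5560, A_nt = 340 mm²; R_n = min(0.6F_uA_nv, 0.6F_yA_gv) + U_bs·F_u·A_nt = 1321 kN → 991 kN.
Bolt shear governs: 530 kN.

530 kN (bolt shear governs)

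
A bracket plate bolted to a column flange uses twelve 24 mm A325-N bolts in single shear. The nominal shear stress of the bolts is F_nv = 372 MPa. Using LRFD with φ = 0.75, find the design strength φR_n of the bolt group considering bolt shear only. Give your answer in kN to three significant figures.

A_b = π × 24² / 4 = 452.4 mm².
R_n = F_nv · A_b · n · n_s = 372 × 452.4 × 12 × 1 / 1000 = 2019 kN.
Design strength φR_n = 0.75 × 2019 = 1510 kN.

1510 kN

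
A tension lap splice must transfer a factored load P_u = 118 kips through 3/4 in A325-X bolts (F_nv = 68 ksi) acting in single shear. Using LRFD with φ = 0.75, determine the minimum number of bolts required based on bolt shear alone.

6 bolts

A_b = π·0.75²/4 = 0.4418 in².
Per-bolt design strength φR_n = 0.75 × 68 × 0.4418 × 1 = 22.53 kips.
n ≥ 118 / 22.53 = 5.237 → use 6 bolts.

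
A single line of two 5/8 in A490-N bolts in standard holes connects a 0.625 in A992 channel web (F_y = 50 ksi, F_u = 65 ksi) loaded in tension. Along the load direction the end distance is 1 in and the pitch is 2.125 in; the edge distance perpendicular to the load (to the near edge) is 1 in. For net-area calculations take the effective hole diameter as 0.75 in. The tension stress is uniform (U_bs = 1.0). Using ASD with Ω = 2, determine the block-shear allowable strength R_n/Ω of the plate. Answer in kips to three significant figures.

37.1 kips

Shear plane L_v = 1 + 1·2.125 = 3.125 in; A_gv = 3.125 × 0.625 = 1.953 in².
A_nv = (3.125 − 1.5·0.75) × 0.625 = 1.25 in².
A_nt = (1 − 0.5·0.75) × 0.625 = 0.3906 in².
0.6 F_u A_nv = 48.75 kips; 0.6 F_y A_gv = 58.59 kips → shear rupture governs the shear term.
R_n = 48.75 + 1.0 × 65 × 0.3906 = 74.14 kips.
Allowable strength R_n/Ω = 74.14 / 2 = 37.1 kips.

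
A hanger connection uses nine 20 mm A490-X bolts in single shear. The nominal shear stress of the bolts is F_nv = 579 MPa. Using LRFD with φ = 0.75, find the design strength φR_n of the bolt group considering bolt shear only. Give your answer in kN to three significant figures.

A_b = π × 20² / 4 = 314.2 mm².
R_n = F_nv · A_b · n · n_s = 579 × 314.2 × 9 × 1 / 1000 = 1637 kN.
Design strength φR_n = 0.75 × 1637 = 1230 kN.

1230 kN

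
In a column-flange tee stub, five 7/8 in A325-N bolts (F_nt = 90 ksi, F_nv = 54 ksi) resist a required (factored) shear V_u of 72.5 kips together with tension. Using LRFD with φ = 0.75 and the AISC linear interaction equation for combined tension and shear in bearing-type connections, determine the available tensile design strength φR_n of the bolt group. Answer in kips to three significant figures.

A_b = π·0.875²/4 = 0.6013 in²; f_rv = 72.5 / (5 × 0.6013) = 24.11 ksi.
F'_nt = 1.3 F_nt − (F_nt / φF_nv) f_rv = 1.3·90 − (90/(0.75·54))·24.11 = 63.41 ksi, capped at F_nt → F'_nt = 63.41 ksi.
R_n = F'_nt · A_b · n = 63.41 × 0.6013 × 5 = 190.7 kips.
Design strength φR_n = 0.75 × 190.7 = 143 kips.

143 kips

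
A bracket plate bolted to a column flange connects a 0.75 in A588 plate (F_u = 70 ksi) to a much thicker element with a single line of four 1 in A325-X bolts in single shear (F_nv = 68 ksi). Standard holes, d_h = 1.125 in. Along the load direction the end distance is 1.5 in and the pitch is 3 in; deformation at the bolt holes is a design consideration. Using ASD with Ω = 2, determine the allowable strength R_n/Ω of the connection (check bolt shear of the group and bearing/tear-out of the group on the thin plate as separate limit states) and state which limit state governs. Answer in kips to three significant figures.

Bolt shear: A_b = π·1²/4 = 0.7854 in²; R_n = 68 × 0.7854 × 4 × 1 = 213.6 kips → 213.6 / 2 = 107 kips.
Bearing (1.2 l_c t F_u ≤ 2.4 d t F_u): upper limit = 2.4·1·0.75·70 = 126 kips.
  Edge l_c = 1.5 − 1.125/2 = 0.9375 → r_n = 59.06 kips; interior l_c = 3 − 1.125 = 1.875 → r_n = 118.1 kips.
  R_n,bearing = 1·59.06 + 3·118.1 = 413.4 kips → 413.4 / 2 = 207 kips.
Bolt shear governs: 107 kips.

107 kips (bolt shear governs)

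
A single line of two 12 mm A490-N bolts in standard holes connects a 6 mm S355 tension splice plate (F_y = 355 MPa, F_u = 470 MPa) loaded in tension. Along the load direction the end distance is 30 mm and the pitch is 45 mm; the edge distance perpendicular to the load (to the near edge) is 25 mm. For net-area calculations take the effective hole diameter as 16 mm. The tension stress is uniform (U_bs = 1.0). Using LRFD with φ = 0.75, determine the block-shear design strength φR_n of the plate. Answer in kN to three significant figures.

101 kN

Shear plane L_v = 30 + 1·45 = 75 mm; A_gv = 75 × 6 = 450 mm².
A_nv = (75 − 1.5·16) × 6 = 306 mm².
A_nt = (25 − 0.5·16) × 6 = 102 mm².
0.6 F_u A_nv = 86.29 kN; 0.6 F_y A_gv = 95.85 kN → shear rupture governs the shear term.
R_n = 86.29 + 1.0 × 470 × 102 / 1000 = 134.2 kN.
Design strength φR_n = 0.75 × 134.2 = 101 kN.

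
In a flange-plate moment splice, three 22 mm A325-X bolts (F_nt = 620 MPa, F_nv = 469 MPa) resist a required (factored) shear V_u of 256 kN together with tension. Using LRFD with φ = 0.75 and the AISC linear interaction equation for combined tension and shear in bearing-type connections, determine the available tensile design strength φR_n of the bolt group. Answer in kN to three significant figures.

351 kN

A_b = π·22²/4 = 380.1 mm²; f_rv = 256 × 1000 / (3 × 380.1) = 224.5 MPa.
F'_nt = 1.3 F_nt − (F_nt / φF_nv) f_rv = 1.3·620 − (620/(0.75·469))·224.5 = 410.3 MPa, capped at F_nt → F'_nt = 410.3 MPa.
R_n = F'_nt · A_b · n = 410.3 × 380.1 × 3 / 1000 = 467.9 kN.
Design strength φR_n = 0.75 × 467.9 = 351 kN.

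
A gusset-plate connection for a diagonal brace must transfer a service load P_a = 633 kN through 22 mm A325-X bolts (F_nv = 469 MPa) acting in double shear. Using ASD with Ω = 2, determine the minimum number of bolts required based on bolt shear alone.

4 bolts

A_b = π·22²/4 = 380.1 mm².
Per-bolt allowable strength R_n/Ω = 469 × 380.1 × 2 / 1000 / 2 = 178.3 kN.
n ≥ 633 / 178.3 = 3.551 → use 4 bolts.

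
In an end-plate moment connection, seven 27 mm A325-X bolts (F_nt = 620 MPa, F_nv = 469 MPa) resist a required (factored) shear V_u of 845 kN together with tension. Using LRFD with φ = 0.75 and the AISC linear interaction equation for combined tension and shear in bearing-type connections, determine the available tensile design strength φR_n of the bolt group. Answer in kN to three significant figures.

A_b = π·27²/4 = 572.6 mm²; f_rv = 845 × 1000 / (7 × 572.6) = 210.8 MPa.
F'_nt = 1.3 F_nt − (F_nt / φF_nv) f_rv = 1.3·620 − (620/(0.75·469))·210.8 = 434.4 MPa, capped at F_nt → F'_nt = 434.4 MPa.
R_n = F'_nt · A_b · n = 434.4 × 572.6 × 7 / 1000 = 1741 kN.
Design strength φR_n = 0.75 × 1741 = 1310 kN.

1310 kN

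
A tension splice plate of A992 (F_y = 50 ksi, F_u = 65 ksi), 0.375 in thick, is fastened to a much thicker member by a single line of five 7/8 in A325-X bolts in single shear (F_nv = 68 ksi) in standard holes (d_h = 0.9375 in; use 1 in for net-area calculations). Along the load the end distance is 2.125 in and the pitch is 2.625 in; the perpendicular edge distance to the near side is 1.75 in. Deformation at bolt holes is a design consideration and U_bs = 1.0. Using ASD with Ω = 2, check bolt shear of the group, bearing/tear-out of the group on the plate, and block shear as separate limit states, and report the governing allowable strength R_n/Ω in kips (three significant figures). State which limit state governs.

Bolt shear: A_b = π·0.875²/4 = 0.6013 in²; R_n = 68 × 0.6013 × 5 × 1 = 204.4 kips → 204.4 / 2 = 102 kips.
Bearing: edge l_c = 1.656, r_n = 48.45 kips; interior l_c = 1.688, r_n = 49.36 kips; R_n = 48.45 + 4·49.36 = 245.9 kips → 123 kips.
Block shear: A_gv = 4.734, A_nv = 3.047, A_nt = 0.4688 in²; R_n = min(0.6F_uA_nv, 0.6F_yA_gv) + U_bs·F_u·A_nt = 149.3 kips → 74.6 kips.
Block shear governs: 74.6 kips.

74.6 kips (block shear governs)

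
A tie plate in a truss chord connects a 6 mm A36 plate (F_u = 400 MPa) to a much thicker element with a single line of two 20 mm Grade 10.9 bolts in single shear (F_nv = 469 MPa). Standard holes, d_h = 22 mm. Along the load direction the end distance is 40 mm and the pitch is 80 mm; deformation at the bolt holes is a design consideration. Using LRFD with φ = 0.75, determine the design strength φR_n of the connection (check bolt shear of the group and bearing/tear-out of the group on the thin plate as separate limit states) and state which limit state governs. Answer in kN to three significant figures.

149 kN (bearing governs)

Bolt shear: A_b = π·20²/4 = 314.2 mm²; R_n = 469 × 314.2 × 2 × 1 / 1000 = 294.7 kN → 0.75 × 294.7 = 221 kN.
Bearing (1.2 l_c t F_u ≤ 2.4 d t F_u): upper limit = 2.4·20·6·400 / 1000 = 115.2 kN.
  Edge l_c = 40 − 22/2 = 29 → r_n = 83.52 kN; interior l_c = 80 − 22 = 58 → r_n = 115.2 kN.
  R_n,bearing = 1·83.52 + 1·115.2 = 198.7 kN → 0.75 × 198.7 = 149 kN.
Bearing governs: 149 kN.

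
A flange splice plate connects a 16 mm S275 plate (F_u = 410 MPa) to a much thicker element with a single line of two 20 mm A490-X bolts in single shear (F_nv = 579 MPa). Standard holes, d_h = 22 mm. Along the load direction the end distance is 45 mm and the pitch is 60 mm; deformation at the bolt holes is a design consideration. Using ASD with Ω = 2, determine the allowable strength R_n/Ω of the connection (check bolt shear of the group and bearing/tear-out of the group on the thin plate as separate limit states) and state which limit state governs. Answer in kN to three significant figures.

182 kN (bolt shear governs)

Bolt shear: A_b = π·20²/4 = 314.2 mm²; R_n = 579 × 314.2 × 2 × 1 / 1000 = 363.8 kN → 363.8 / 2 = 182 kN.
Bearing (1.2 l_c t F_u ≤ 2.4 d t F_u): upper limit = 2.4·20·16·410 / 1000 = 314.9 kN.
  Edge l_c = 45 − 22/2 = 34 → r_n = 267.6 kN; interior l_c = 60 − 22 = 38 → r_n = 299.1 kN.
  R_n,bearing = 1·267.6 + 1·299.1 = 566.8 kN → 566.8 / 2 = 283 kN.
Bolt shear governs: 182 kN.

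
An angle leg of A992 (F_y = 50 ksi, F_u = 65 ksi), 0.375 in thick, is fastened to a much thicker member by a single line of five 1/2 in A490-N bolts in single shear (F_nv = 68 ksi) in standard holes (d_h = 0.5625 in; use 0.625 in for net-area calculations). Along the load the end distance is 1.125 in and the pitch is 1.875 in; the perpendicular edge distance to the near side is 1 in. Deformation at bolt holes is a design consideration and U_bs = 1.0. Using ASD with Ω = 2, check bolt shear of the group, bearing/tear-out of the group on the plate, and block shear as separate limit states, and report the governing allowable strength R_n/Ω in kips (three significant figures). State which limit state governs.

Bolt shear: A_b = π·0.5²/4 = 0.1963 in²; R_n = 68 × 0.1963 × 5 × 1 = 66.76 kips → 66.76 / 2 = 33.4 kips.
Bearing: edge l_c = 0.8438, r_n = 24.68 kips; interior l_c = 1.312, r_n = 29.25 kips; R_n = 24.68 + 4·29.25 = 141.7 kips → 70.8 kips.
Block shear: A_gv = 3.234, A_nv = 2.18, A_nt = 0.2578 in²; R_n = min(0.6F_uA_nv, 0.6F_yA_gv) + U_bs·F_u·A_nt = 101.8 kips → 50.9 kips.
Bolt shear governs: 33.4 kips.

33.4 kips (bolt shear governs)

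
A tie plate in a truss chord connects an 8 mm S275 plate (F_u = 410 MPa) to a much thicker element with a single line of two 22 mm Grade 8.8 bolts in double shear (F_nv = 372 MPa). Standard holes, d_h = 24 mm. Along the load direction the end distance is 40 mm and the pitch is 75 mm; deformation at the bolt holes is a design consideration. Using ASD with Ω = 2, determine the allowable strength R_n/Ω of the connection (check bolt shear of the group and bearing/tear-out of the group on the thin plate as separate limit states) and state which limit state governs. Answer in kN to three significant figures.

142 kN (bearing governs)

Bolt shear: A_b = π·22²/4 = 380.1 mm²; R_n = 372 × 380.1 × 2 × 2 / 1000 = 565.6 kN → 565.6 / 2 = 283 kN.
Bearing (1.2 l_c t F_u ≤ 2.4 d t F_u): upper limit = 2.4·22·8·410 / 1000 = 173.2 kN.
  Edge l_c = 40 − 24/2 = 28 → r_n = 110.2 kN; interior l_c = 75 − 24 = 51 → r_n = 173.2 kN.
  R_n,bearing = 1·110.2 + 1·173.2 = 283.4 kN → 283.4 / 2 = 142 kN.
Bearing governs: 142 kN.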